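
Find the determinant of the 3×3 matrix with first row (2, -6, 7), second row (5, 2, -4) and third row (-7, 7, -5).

61

Expand along row 1:
  + 2 · |2 -4; 7 -5| = 2·(-10 − (-28)) = 36
  − (-6) · |5 -4; -7 -5| = −(-6)·(-25 − 28) = -318
  + 7 · |5 2; -7 7| = 7·(35 − (-14)) = 343
Sum: (36) + (-318) + (343) = 61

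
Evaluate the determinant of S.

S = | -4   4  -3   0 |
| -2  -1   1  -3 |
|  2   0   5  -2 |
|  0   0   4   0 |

192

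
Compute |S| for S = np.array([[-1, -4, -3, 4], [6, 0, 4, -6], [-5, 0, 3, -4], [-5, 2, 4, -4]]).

Expand along column 2 (it has 2 zeros):
  − (-4) · M_12   where M_12 = det([6 4 -6; -5 3 -4; -5 4 -4]) = 54
  + (2) · M_42   where M_42 = det([-1 -3 4; 6 4 -6; -5 3 -4]) = -12
det = (-1)·(-4)·(54) + (+1)·(2)·(-12) = 192

192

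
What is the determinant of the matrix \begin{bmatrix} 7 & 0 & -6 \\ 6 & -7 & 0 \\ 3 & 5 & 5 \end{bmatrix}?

Expand along column 2:
  + (-7) · |7 -6; 3 5| = (-7)·(35 − (-18)) = -371
  − 5 · |7 -6; 6 0| = −5·(0 − (-36)) = -180
Sum: (-371) + (-180) = -551

-551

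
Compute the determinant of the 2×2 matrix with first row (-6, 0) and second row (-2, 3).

det = (-6)·3 − 0·(-2) = -18 − 0 = -18

-18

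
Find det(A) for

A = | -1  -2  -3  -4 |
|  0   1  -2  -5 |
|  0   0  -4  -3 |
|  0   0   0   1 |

4

A is upper triangular, so det(A) is the product of the diagonal entries:
det = (-1) · (1) · (-4) · (1) = 4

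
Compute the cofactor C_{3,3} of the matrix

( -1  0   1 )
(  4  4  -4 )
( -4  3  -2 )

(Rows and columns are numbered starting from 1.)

Delete row 3 and column 3; the remaining 2×2 submatrix is [-1 0; 4 4].
Its determinant is (-1)·4 − 0·4 = -4.
The cofactor carries sign (−1)^(3+3) = +1, so C_{3,3} = +(-4) = -4.

The cofactor is -4.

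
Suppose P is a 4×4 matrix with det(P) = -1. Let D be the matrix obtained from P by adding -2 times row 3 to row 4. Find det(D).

Adding a multiple of one row to another leaves the determinant unchanged.
det(D) = (1)·(-1) = -1

-1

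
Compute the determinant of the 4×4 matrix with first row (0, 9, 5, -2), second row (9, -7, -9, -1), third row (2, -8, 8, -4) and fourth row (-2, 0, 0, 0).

Expand along row 4 (it has 3 zeros):
  − (-2) · M_41   where M_41 = det([9 5 -2; -7 -9 -1; -8 8 -4]) = 552
det = (-1)·(-2)·(552) = 1104

1104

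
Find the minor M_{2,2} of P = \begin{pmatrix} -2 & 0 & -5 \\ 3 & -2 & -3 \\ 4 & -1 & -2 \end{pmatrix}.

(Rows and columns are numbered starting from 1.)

Delete row 2 and column 2; the remaining 2×2 submatrix is [-2 -5; 4 -2].
Its determinant is (-2)·(-2) − (-5)·4 = 24.

The minor is 24.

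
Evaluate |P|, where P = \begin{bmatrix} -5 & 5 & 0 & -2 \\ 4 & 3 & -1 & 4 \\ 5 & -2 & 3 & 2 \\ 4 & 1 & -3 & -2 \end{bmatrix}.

Expand along row 1 (it has 1 zero):
  + (-5) · M_11   where M_11 = det([3 -1 4; -2 3 2; 1 -3 -2]) = 14
  − (5) · M_12   where M_12 = det([4 -1 4; 5 3 2; 4 -3 -2]) = -126
  − (-2) · M_14   where M_14 = det([4 3 -1; 5 -2 3; 4 1 -3]) = 80
det = (+1)·(-5)·(14) + (-1)·(5)·(-126) + (-1)·(-2)·(80) = 720

|P| = 720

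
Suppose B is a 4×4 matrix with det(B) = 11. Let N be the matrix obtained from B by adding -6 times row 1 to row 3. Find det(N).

Adding a multiple of one row to another leaves the determinant unchanged.
det(N) = (1)·(11) = 11

det(N) = 11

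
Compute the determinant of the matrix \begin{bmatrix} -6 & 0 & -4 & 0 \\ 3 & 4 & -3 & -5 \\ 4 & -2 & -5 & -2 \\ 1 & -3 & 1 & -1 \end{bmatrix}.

-790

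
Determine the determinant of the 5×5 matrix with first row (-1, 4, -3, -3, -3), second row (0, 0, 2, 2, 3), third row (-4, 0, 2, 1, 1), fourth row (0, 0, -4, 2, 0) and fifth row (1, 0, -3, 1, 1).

-240

Expand along column 2 (it has 4 zeros):
  − (4) · M_12   where M_12 = det([0 2 2 3; -4 2 1 1; 0 -4 2 0; 1 -3 1 1]) = 60
det = (-1)·(4)·(60) = -240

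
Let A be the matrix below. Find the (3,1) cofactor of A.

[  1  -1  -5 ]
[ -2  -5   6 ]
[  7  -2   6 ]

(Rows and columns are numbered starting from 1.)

The cofactor is -31.

Delete row 3 and column 1; the remaining 2×2 submatrix is [-1 -5; -5 6].
Its determinant is (-1)·6 − (-5)·(-5) = -31.
The cofactor carries sign (−1)^(3+1) = +1, so C_{3,1} = +(-31) = -31.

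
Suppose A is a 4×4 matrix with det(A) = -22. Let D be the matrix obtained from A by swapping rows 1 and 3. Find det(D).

22

Swapping two rows multiplies the determinant by −1.
det(D) = (-1)·(-22) = 22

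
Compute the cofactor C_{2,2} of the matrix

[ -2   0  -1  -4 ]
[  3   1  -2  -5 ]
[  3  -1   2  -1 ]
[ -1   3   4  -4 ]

Delete row 2 and column 2; the remaining 3×3 submatrix is [-2 -1 -4; 3 2 -1; -1 4 -4].
Its determinant is -61.
The cofactor carries sign (−1)^(2+2) = +1, so C_{2,2} = +(-61) = -61.

-61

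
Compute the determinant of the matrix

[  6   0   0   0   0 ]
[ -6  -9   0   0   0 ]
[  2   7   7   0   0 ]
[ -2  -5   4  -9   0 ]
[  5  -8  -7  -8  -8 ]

-27216

The matrix is lower triangular, so the determinant is the product of the diagonal entries:
det = (6) · (-9) · (7) · (-9) · (-8) = -27216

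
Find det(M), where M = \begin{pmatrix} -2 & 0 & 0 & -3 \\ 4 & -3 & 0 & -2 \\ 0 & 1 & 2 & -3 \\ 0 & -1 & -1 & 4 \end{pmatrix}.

det(M) = 46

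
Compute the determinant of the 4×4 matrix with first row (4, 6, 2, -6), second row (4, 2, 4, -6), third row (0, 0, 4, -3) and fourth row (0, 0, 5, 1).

-304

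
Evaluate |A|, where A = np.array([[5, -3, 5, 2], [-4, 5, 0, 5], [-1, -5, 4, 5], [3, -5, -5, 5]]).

Expand along row 2 (it has 1 zero):
  − (-4) · M_21   where M_21 = det([-3 5 2; -5 4 5; -5 -5 5]) = -45
  + (5) · M_22   where M_22 = det([5 5 2; -1 4 5; 3 -5 5]) = 311
  + (5) · M_24   where M_24 = det([5 -3 5; -1 -5 4; 3 -5 -5]) = 304
det = (-1)·(-4)·(-45) + (+1)·(5)·(311) + (+1)·(5)·(304) = 2895

|A| = 2895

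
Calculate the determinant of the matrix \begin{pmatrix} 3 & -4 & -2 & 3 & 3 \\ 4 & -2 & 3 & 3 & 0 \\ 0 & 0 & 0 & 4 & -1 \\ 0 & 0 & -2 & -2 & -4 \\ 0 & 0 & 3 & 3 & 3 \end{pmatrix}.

-240

The matrix is block upper-triangular with a 2×2 block and a 3×3 block on the diagonal, so its determinant equals the product of the determinants of the diagonal blocks.
det of the 2×2 block = 10
det of the 3×3 block = -24
det = (10)·(-24) = -240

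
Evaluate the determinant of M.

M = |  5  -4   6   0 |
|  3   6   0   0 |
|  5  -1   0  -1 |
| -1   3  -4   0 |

Expand along column 4 (it has 3 zeros):
  − (-1) · M_34   where M_34 = det([5 -4 6; 3 6 0; -1 3 -4]) = -78
det = (-1)·(-1)·(-78) = -78

det(M) = -78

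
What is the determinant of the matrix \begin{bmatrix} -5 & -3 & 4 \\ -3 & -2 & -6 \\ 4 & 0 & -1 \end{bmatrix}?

The determinant is 103.

Expand along column 2:
  − (-3) · |-3 -6; 4 -1| = −(-3)·(3 − (-24)) = 81
  + (-2) · |-5 4; 4 -1| = (-2)·(5 − 16) = 22
Sum: (81) + (22) = 103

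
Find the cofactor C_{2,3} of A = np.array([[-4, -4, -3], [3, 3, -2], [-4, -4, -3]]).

Delete row 2 and column 3; the remaining 2×2 submatrix is [-4 -4; -4 -4].
Its determinant is (-4)·(-4) − (-4)·(-4) = 0.
The cofactor carries sign (−1)^(2+3) = −1, so C_{2,3} = −(0) = 0.

0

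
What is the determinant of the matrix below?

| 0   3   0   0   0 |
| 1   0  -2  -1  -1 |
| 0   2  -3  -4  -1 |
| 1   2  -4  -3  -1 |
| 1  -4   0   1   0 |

The determinant is 6.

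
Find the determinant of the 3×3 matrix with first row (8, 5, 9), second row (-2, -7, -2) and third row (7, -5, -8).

749

Expand along column 1:
  + 8 · |-7 -2; -5 -8| = 8·(56 − 10) = 368
  − (-2) · |5 9; -5 -8| = −(-2)·(-40 − (-45)) = 10
  + 7 · |5 9; -7 -2| = 7·(-10 − (-63)) = 371
Sum: (368) + (10) + (371) = 749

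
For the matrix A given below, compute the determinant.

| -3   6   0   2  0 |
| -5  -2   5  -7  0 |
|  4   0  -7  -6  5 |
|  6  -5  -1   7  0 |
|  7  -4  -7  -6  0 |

det(A) = -895

Expand along column 5 (it has 4 zeros):
  + (5) · M_35   where M_35 = det([-3 6 0 2; -5 -2 5 -7; 6 -5 -1 7; 7 -4 -7 -6]) = -179
det = (+1)·(5)·(-179) = -895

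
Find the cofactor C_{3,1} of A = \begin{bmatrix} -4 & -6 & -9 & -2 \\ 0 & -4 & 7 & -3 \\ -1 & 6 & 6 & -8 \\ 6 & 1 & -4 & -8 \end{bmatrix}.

705

Delete row 3 and column 1; the remaining 3×3 submatrix is [-6 -9 -2; -4 7 -3; 1 -4 -8].
Its determinant is 705.
The cofactor carries sign (−1)^(3+1) = +1, so C_{3,1} = +(705) = 705.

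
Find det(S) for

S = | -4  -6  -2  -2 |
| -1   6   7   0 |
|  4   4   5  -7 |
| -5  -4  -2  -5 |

Expand along row 2 (it has 1 zero):
  − (-1) · M_21   where M_21 = det([-6 -2 -2; 4 5 -7; -4 -2 -5]) = 114
  + (6) · M_22   where M_22 = det([-4 -2 -2; 4 5 -7; -5 -2 -5]) = 12
  − (7) · M_23   where M_23 = det([-4 -6 -2; 4 4 -7; -5 -4 -5]) = -146
det = (-1)·(-1)·(114) + (+1)·(6)·(12) + (-1)·(7)·(-146) = 1208

|S| = 1208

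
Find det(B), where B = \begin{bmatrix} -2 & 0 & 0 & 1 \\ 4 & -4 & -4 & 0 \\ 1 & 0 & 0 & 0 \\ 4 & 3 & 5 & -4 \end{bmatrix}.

Expand along row 3 (it has 3 zeros):
  + (1) · M_31   where M_31 = det([0 0 1; -4 -4 0; 3 5 -4]) = -8
det = (+1)·(1)·(-8) = -8

det(B) = -8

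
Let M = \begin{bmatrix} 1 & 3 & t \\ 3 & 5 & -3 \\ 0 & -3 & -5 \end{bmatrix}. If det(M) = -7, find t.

2

Expanding along the column containing t, det(M) is linear in t: det(M) = (-9)·t + (11).
Set (-9)·t + (11) = -7  ⇒  (-9)·t = -18  ⇒  t = 2.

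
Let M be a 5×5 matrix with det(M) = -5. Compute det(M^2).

25

det(M^2) = (det M)^2 = (-5)^2 = 25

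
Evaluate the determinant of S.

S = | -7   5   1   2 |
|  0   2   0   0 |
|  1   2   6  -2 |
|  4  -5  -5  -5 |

Expand along row 2 (it has 3 zeros):
  + (2) · M_22   where M_22 = det([-7 1 2; 1 6 -2; 4 -5 -5]) = 219
det = (+1)·(2)·(219) = 438

438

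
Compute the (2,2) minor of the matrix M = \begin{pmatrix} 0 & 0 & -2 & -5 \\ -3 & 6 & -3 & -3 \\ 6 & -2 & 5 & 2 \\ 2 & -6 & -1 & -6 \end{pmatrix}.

0

Delete row 2 and column 2; the remaining 3×3 submatrix is [0 -2 -5; 6 5 2; 2 -1 -6].
Its determinant is 0.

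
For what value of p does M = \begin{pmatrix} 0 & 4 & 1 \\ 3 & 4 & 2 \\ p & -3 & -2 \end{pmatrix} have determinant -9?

Expanding along the column containing p, det(M) is linear in p: det(M) = (4)·p + (15).
Set (4)·p + (15) = -9  ⇒  (4)·p = -24  ⇒  p = -6.

-6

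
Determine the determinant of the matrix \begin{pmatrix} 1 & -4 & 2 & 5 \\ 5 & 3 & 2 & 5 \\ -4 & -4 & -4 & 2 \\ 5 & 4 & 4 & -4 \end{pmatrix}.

304

Expand along row 1:
  + (1) · M_11   where M_11 = det([3 2 5; -4 -4 2; 4 4 -4]) = 8
  − (-4) · M_12   where M_12 = det([5 2 5; -4 -4 2; 5 4 -4]) = 48
  + (2) · M_13   where M_13 = det([5 3 5; -4 -4 2; 5 4 -4]) = 42
  − (5) · M_14   where M_14 = det([5 3 2; -4 -4 -4; 5 4 4]) = -4
det = (+1)·(1)·(8) + (-1)·(-4)·(48) + (+1)·(2)·(42) + (-1)·(5)·(-4) = 304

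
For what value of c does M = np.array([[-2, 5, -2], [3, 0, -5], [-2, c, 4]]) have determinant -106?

Expanding along the column containing c, det(M) is linear in c: det(M) = (-16)·c + (-10).
Set (-16)·c + (-10) = -106  ⇒  (-16)·c = -96  ⇒  c = 6.

c = 6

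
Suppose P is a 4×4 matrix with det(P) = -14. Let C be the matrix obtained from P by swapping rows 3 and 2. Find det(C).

Swapping two rows multiplies the determinant by −1.
det(C) = (-1)·(-14) = 14

det(C) = 14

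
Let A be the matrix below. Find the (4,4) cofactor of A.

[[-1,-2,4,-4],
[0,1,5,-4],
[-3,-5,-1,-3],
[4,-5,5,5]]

18

Delete row 4 and column 4; the remaining 3×3 submatrix is [-1 -2 4; 0 1 5; -3 -5 -1].
Its determinant is 18.
The cofactor carries sign (−1)^(4+4) = +1, so C_{4,4} = +(18) = 18.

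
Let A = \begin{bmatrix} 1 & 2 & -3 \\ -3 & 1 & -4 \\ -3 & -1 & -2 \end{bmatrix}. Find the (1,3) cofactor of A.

Delete row 1 and column 3; the remaining 2×2 submatrix is [-3 1; -3 -1].
Its determinant is (-3)·(-1) − 1·(-3) = 6.
The cofactor carries sign (−1)^(1+3) = +1, so C_{1,3} = +(6) = 6.

6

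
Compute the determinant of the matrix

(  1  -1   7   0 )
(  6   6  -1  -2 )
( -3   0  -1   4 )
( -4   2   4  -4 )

Expand along row 1 (it has 1 zero):
  + (1) · M_11   where M_11 = det([6 -1 -2; 0 -1 4; 2 4 -4]) = -84
  − (-1) · M_12   where M_12 = det([6 -1 -2; -3 -1 4; -4 4 -4]) = -12
  + (7) · M_13   where M_13 = det([6 6 -2; -3 0 4; -4 2 -4]) = -204
det = (+1)·(1)·(-84) + (-1)·(-1)·(-12) + (+1)·(7)·(-204) = -1524

The determinant is -1524.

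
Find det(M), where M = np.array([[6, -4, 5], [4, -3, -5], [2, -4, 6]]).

Expand along row 1:
  + 6 · |-3 -5; -4 6| = 6·(-18 − 20) = -228
  − (-4) · |4 -5; 2 6| = −(-4)·(24 − (-10)) = 136
  + 5 · |4 -3; 2 -4| = 5·(-16 − (-6)) = -50
Sum: (-228) + (136) + (-50) = -142

|M| = -142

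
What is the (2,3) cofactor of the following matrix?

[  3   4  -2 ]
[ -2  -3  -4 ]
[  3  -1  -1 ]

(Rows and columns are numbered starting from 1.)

15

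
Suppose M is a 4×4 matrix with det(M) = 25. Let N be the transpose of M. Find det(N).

det(Mᵀ) = det(M).
det(N) = (1)·(25) = 25

The determinant is 25.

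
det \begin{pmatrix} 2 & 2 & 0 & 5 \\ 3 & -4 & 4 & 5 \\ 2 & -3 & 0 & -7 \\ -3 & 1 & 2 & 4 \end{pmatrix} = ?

Expand along column 3 (it has 2 zeros):
  − (4) · M_23   where M_23 = det([2 2 5; 2 -3 -7; -3 1 4]) = -19
  − (2) · M_43   where M_43 = det([2 2 5; 3 -4 5; 2 -3 -7]) = 143
det = (-1)·(4)·(-19) + (-1)·(2)·(143) = -210

-210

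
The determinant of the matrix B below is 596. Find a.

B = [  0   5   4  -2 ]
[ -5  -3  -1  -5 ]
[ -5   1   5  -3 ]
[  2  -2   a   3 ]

Expanding along the row containing a, det(B) is linear in a: det(B) = (-90)·a + (-214).
Set (-90)·a + (-214) = 596  ⇒  (-90)·a = 810  ⇒  a = -9.

a = -9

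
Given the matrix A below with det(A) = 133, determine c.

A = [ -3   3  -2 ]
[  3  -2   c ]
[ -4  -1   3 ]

-8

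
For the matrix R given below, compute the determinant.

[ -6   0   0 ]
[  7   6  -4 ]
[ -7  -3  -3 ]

|R| = 180

Expand along row 1:
  + (-6) · |6 -4; -3 -3| = (-6)·(-18 − 12) = 180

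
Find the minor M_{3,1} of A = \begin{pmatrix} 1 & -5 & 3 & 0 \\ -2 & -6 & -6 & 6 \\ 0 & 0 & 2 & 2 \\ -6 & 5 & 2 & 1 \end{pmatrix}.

Delete row 3 and column 1; the remaining 3×3 submatrix is [-5 3 0; -6 -6 6; 5 2 1].
Its determinant is 198.

198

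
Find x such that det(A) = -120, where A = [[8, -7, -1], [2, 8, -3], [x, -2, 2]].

Expanding along the column containing x, det(A) is linear in x: det(A) = (29)·x + (112).
Set (29)·x + (112) = -120  ⇒  (29)·x = -232  ⇒  x = -8.

x = -8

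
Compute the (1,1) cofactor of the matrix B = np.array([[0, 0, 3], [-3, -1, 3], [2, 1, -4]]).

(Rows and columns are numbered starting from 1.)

The cofactor is 1.

Delete row 1 and column 1; the remaining 2×2 submatrix is [-1 3; 1 -4].
Its determinant is (-1)·(-4) − 3·1 = 1.
The cofactor carries sign (−1)^(1+1) = +1, so C_{1,1} = +(1) = 1.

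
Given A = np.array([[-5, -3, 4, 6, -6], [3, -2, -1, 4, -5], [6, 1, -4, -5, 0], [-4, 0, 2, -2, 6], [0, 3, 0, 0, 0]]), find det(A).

Expand along row 5 (it has 4 zeros):
  − (3) · M_52   where M_52 = det([-5 4 6 -6; 3 -1 4 -5; 6 -4 -5 0; -4 2 -2 6]) = 56
det = (-1)·(3)·(56) = -168

|A| = -168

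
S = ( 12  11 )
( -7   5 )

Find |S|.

The determinant is 137.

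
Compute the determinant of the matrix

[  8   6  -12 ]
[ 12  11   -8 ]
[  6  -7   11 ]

1240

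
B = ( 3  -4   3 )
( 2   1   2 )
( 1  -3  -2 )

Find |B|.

Expand along row 1:
  + 3 · |1 2; -3 -2| = 3·(-2 − (-6)) = 12
  − (-4) · |2 2; 1 -2| = −(-4)·(-4 − 2) = -24
  + 3 · |2 1; 1 -3| = 3·(-6 − 1) = -21
Sum: (12) + (-24) + (-21) = -33

-33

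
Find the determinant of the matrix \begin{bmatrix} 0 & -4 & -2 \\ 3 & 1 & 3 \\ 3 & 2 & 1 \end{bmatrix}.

Expand along row 1:
  − (-4) · |3 3; 3 1| = −(-4)·(3 − 9) = -24
  + (-2) · |3 1; 3 2| = (-2)·(6 − 3) = -6
Sum: (-24) + (-6) = -30

-30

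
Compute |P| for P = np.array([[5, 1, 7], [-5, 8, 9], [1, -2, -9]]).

Expand along row 1:
  + 5 · |8 9; -2 -9| = 5·(-72 − (-18)) = -270
  − 1 · |-5 9; 1 -9| = −1·(45 − 9) = -36
  + 7 · |-5 8; 1 -2| = 7·(10 − 8) = 14
Sum: (-270) + (-36) + (14) = -292

The determinant is -292.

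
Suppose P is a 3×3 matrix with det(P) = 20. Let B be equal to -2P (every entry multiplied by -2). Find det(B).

-160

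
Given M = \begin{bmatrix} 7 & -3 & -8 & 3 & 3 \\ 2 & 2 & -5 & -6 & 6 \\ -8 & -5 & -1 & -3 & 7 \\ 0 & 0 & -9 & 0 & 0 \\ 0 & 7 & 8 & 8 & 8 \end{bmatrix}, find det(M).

|M| = -97884

Expand along row 4 (it has 4 zeros):
  − (-9) · M_43   where M_43 = det([7 -3 3 3; 2 2 -6 6; -8 -5 -3 7; 0 7 8 8]) = -10876
det = (-1)·(-9)·(-10876) = -97884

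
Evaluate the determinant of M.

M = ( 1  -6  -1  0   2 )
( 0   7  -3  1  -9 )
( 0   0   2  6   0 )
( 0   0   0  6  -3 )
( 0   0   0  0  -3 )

M is upper triangular, so det(M) is the product of the diagonal entries:
det = (1) · (7) · (2) · (6) · (-3) = -252

-252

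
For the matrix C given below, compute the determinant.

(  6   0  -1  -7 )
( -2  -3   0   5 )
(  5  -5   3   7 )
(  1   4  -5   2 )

Expand along row 1 (it has 1 zero):
  + (6) · M_11   where M_11 = det([-3 0 5; -5 3 7; 4 -5 2]) = -58
  + (-1) · M_13   where M_13 = det([-2 -3 5; 5 -5 7; 1 4 2]) = 210
  − (-7) · M_14   where M_14 = det([-2 -3 0; 5 -5 3; 1 4 -5]) = -110
det = (+1)·(6)·(-58) + (+1)·(-1)·(210) + (-1)·(-7)·(-110) = -1328

-1328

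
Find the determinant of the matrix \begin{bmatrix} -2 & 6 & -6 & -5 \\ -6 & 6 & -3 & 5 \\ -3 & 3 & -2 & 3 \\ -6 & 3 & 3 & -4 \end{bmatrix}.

Expand along row 1:
  + (-2) · M_11   where M_11 = det([6 -3 5; 3 -2 3; 3 3 -4]) = 6
  − (6) · M_12   where M_12 = det([-6 -3 5; -3 -2 3; -6 3 -4]) = -9
  + (-6) · M_13   where M_13 = det([-6 6 5; -3 3 3; -6 3 -4]) = -9
  − (-5) · M_14   where M_14 = det([-6 6 -3; -3 3 -2; -6 3 3]) = 9
det = (+1)·(-2)·(6) + (-1)·(6)·(-9) + (+1)·(-6)·(-9) + (-1)·(-5)·(9) = 141

141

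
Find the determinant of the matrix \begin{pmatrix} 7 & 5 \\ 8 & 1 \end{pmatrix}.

-33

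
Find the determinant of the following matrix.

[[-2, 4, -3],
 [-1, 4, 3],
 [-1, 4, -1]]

The determinant is 16.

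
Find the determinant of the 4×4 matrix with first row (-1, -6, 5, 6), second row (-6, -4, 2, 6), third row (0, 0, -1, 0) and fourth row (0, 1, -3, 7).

Expand along row 3 (it has 3 zeros):
  + (-1) · M_33   where M_33 = det([-1 -6 6; -6 -4 6; 0 1 7]) = -254
det = (+1)·(-1)·(-254) = 254

254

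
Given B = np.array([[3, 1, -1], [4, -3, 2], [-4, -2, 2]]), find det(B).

det(B) = -2

Expand along column 1:
  + 3 · |-3 2; -2 2| = 3·(-6 − (-4)) = -6
  − 4 · |1 -1; -2 2| = −4·(2 − 2) = 0
  + (-4) · |1 -1; -3 2| = (-4)·(2 − 3) = 4
Sum: (-6) + (0) + (4) = -2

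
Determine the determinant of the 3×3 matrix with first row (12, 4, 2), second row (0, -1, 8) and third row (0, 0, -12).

The determinant is 144.

The matrix is upper triangular, so the determinant is the product of the diagonal entries:
det = (12) · (-1) · (-12) = 144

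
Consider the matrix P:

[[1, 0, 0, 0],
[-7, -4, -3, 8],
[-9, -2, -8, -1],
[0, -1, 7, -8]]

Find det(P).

|P| = -415

Expand along row 1 (it has 3 zeros):
  + (1) · M_11   where M_11 = det([-4 -3 8; -2 -8 -1; -1 7 -8]) = -415
det = (+1)·(1)·(-415) = -415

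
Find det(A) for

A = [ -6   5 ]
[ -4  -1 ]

26

det(A) = (-6)·(-1) − 5·(-4) = 6 − (-20) = 26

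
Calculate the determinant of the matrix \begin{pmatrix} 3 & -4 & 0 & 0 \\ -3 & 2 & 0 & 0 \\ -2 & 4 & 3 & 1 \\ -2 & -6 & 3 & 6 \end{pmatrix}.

The matrix is block lower-triangular with a 2×2 block and a 2×2 block on the diagonal, so its determinant equals the product of the determinants of the diagonal blocks.
det of the 2×2 block = -6
det of the 2×2 block = 15
det = (-6)·(15) = -90

-90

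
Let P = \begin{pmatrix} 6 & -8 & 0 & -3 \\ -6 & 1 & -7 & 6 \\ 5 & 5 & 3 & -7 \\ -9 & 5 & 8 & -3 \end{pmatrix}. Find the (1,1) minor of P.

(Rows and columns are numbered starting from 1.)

337

Delete row 1 and column 1; the remaining 3×3 submatrix is [1 -7 6; 5 3 -7; 5 8 -3].
Its determinant is 337.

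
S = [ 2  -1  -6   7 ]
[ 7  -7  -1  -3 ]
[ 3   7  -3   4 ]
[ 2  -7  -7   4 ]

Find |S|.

Expand along row 1:
  + (2) · M_11   where M_11 = det([-7 -1 -3; 7 -3 4; -7 -7 4]) = 154
  − (-1) · M_12   where M_12 = det([7 -1 -3; 3 -3 4; 2 -7 4]) = 161
  + (-6) · M_13   where M_13 = det([7 -7 -3; 3 7 4; 2 -7 4]) = 525
  − (7) · M_14   where M_14 = det([7 -7 -1; 3 7 -3; 2 -7 -7]) = -560
det = (+1)·(2)·(154) + (-1)·(-1)·(161) + (+1)·(-6)·(525) + (-1)·(7)·(-560) = 1239

The determinant is 1239.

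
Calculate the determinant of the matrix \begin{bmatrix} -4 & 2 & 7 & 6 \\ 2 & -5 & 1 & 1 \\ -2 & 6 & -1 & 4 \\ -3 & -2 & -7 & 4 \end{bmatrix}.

The determinant is 1482.

Expand along row 1:
  + (-4) · M_11   where M_11 = det([-5 1 1; 6 -1 4; -2 -7 4]) = -196
  − (2) · M_12   where M_12 = det([2 1 1; -2 -1 4; -3 -7 4]) = 55
  + (7) · M_13   where M_13 = det([2 -5 1; -2 6 4; -3 -2 4]) = 106
  − (6) · M_14   where M_14 = det([2 -5 1; -2 6 -1; -3 -2 -7]) = -11
det = (+1)·(-4)·(-196) + (-1)·(2)·(55) + (+1)·(7)·(106) + (-1)·(6)·(-11) = 1482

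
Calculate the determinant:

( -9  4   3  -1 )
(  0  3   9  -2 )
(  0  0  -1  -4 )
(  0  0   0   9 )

243

The matrix is upper triangular, so the determinant is the product of the diagonal entries:
det = (-9) · (3) · (-1) · (9) = 243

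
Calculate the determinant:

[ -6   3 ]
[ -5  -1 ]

The determinant is 21.

det = (-6)·(-1) − 3·(-5) = 6 − (-15) = 21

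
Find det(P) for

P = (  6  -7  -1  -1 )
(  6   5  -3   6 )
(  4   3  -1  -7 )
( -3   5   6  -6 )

Expand along row 1:
  + (6) · M_11   where M_11 = det([5 -3 6; 3 -1 -7; 5 6 -6]) = 429
  − (-7) · M_12   where M_12 = det([6 -3 6; 4 -1 -7; -3 6 -6]) = 279
  + (-1) · M_13   where M_13 = det([6 5 6; 4 3 -7; -3 5 -6]) = 501
  − (-1) · M_14   where M_14 = det([6 5 -3; 4 3 -1; -3 5 6]) = -54
det = (+1)·(6)·(429) + (-1)·(-7)·(279) + (+1)·(-1)·(501) + (-1)·(-1)·(-54) = 3972

det(P) = 3972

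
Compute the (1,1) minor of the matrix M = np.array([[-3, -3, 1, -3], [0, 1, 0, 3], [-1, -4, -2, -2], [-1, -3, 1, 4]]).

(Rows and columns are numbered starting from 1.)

Delete row 1 and column 1; the remaining 3×3 submatrix is [1 0 3; -4 -2 -2; -3 1 4].
Its determinant is -36.

-36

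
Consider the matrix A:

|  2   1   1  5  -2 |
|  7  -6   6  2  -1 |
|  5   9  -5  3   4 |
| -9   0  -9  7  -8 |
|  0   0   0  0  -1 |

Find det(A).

Expand along row 5 (it has 4 zeros):
  + (-1) · M_55   where M_55 = det([2 1 1 5; 7 -6 6 2; 5 9 -5 3; -9 0 -9 7]) = 3704
det = (+1)·(-1)·(3704) = -3704

-3704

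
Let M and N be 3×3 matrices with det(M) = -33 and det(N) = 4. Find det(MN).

det(MN) = det(M)·det(N) = (-33)·(4) = -132

The determinant is -132.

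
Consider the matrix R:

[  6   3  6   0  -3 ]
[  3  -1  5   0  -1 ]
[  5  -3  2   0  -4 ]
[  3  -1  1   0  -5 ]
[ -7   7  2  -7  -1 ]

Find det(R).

The determinant is -2016.

Expand along column 4 (it has 4 zeros):
  − (-7) · M_54   where M_54 = det([6 3 6 -3; 3 -1 5 -1; 5 -3 2 -4; 3 -1 1 -5]) = -288
det = (-1)·(-7)·(-288) = -2016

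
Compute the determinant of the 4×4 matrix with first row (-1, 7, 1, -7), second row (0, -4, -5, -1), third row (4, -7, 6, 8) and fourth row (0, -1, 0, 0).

The determinant is 110.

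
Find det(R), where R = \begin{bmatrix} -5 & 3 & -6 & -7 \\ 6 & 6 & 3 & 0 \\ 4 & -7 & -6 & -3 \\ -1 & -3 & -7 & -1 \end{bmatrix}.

det(R) = 2778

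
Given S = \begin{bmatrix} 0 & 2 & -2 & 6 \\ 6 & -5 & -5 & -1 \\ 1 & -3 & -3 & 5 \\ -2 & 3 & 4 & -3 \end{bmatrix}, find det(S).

Expand along row 1 (it has 1 zero):
  − (2) · M_12   where M_12 = det([6 -5 -1; 1 -3 5; -2 4 -3]) = -29
  + (-2) · M_13   where M_13 = det([6 -5 -1; 1 -3 5; -2 3 -3]) = 2
  − (6) · M_14   where M_14 = det([6 -5 -5; 1 -3 -3; -2 3 4]) = -13
det = (-1)·(2)·(-29) + (+1)·(-2)·(2) + (-1)·(6)·(-13) = 132

|S| = 132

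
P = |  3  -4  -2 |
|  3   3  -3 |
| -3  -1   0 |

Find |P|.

The determinant is -57.

Expand along row 3:
  + (-3) · |-4 -2; 3 -3| = (-3)·(12 − (-6)) = -54
  − (-1) · |3 -2; 3 -3| = −(-1)·(-9 − (-6)) = -3
Sum: (-54) + (-3) = -57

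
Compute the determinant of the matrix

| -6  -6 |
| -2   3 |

det = (-6)·3 − (-6)·(-2) = -18 − 12 = -30

-30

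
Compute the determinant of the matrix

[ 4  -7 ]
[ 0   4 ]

det = 4·4 − (-7)·0 = 16 − 0 = 16

16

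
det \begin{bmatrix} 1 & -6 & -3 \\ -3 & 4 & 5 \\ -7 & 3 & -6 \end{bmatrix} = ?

Expand along row 1:
  + 1 · |4 5; 3 -6| = 1·(-24 − 15) = -39
  − (-6) · |-3 5; -7 -6| = −(-6)·(18 − (-35)) = 318
  + (-3) · |-3 4; -7 3| = (-3)·(-9 − (-28)) = -57
Sum: (-39) + (318) + (-57) = 222

222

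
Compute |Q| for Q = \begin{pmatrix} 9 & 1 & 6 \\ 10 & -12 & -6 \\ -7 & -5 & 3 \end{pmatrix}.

Expand along row 1:
  + 9 · |-12 -6; -5 3| = 9·(-36 − 30) = -594
  − 1 · |10 -6; -7 3| = −1·(30 − 42) = 12
  + 6 · |10 -12; -7 -5| = 6·(-50 − 84) = -804
Sum: (-594) + (12) + (-804) = -1386

The determinant is -1386.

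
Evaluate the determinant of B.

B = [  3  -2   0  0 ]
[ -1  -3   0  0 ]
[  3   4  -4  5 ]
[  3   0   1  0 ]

B is block lower-triangular with a 2×2 block and a 2×2 block on the diagonal, so its determinant equals the product of the determinants of the diagonal blocks.
det of the 2×2 block = -11
det of the 2×2 block = -5
det = (-11)·(-5) = 55

det(B) = 55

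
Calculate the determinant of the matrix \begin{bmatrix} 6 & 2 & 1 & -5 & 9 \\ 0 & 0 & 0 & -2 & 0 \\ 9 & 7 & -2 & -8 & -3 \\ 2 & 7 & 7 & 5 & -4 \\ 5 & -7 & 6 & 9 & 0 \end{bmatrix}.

Expand along row 2 (it has 4 zeros):
  + (-2) · M_24   where M_24 = det([6 2 1 9; 9 7 -2 -3; 2 7 7 -4; 5 -7 6 0]) = -11563
det = (+1)·(-2)·(-11563) = 23126

23126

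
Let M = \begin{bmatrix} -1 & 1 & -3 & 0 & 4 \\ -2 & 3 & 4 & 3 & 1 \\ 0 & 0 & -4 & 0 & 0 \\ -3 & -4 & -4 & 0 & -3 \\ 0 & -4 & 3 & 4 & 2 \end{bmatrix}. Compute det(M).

Expand along row 3 (it has 4 zeros):
  + (-4) · M_33   where M_33 = det([-1 1 0 4; -2 3 3 1; -3 -4 0 -3; 0 -4 4 2]) = -478
det = (+1)·(-4)·(-478) = 1912

The determinant is 1912.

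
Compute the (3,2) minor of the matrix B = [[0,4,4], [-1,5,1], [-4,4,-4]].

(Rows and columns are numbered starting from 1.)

4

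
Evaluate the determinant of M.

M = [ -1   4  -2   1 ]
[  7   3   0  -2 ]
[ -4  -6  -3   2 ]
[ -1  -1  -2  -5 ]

Expand along row 2 (it has 1 zero):
  − (7) · M_21   where M_21 = det([4 -2 1; -6 -3 2; -1 -2 -5]) = 149
  + (3) · M_22   where M_22 = det([-1 -2 1; -4 -3 2; -1 -2 -5]) = 30
  + (-2) · M_24   where M_24 = det([-1 4 -2; -4 -6 -3; -1 -1 -2]) = -25
det = (-1)·(7)·(149) + (+1)·(3)·(30) + (+1)·(-2)·(-25) = -903

The determinant is -903.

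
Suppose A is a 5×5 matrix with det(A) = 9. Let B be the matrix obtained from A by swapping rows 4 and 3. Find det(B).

The determinant is -9.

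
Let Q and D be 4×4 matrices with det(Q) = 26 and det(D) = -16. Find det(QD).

det(QD) = det(Q)·det(D) = (26)·(-16) = -416

|QD| = -416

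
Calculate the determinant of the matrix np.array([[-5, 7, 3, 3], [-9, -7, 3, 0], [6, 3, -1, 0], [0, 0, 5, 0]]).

-225

Expand along row 4 (it has 3 zeros):
  − (5) · M_43   where M_43 = det([-5 7 3; -9 -7 0; 6 3 0]) = 45
det = (-1)·(5)·(45) = -225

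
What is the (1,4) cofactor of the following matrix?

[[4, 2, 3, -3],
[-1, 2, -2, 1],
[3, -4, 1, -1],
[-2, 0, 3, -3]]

-6

Delete row 1 and column 4; the remaining 3×3 submatrix is [-1 2 -2; 3 -4 1; -2 0 3].
Its determinant is 6.
The cofactor carries sign (−1)^(1+4) = −1, so C_{1,4} = −(6) = -6.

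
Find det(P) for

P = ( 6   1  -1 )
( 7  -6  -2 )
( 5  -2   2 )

-136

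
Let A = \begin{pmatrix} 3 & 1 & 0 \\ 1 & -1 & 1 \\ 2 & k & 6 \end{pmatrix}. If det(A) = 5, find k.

-9

Expanding along the row containing k, det(A) is linear in k: det(A) = (-3)·k + (-22).
Set (-3)·k + (-22) = 5  ⇒  (-3)·k = 27  ⇒  k = -9.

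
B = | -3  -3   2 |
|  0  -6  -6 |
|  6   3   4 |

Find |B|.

198

Expand along row 2:
  + (-6) · |-3 2; 6 4| = (-6)·(-12 − 12) = 144
  − (-6) · |-3 -3; 6 3| = −(-6)·(-9 − (-18)) = 54
Sum: (144) + (54) = 198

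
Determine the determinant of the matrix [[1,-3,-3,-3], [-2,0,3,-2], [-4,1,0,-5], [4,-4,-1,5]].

149

Expand along row 2 (it has 1 zero):
  − (-2) · M_21   where M_21 = det([-3 -3 -3; 1 0 -5; -4 -1 5]) = -27
  − (3) · M_23   where M_23 = det([1 -3 -3; -4 1 -5; 4 -4 5]) = -51
  + (-2) · M_24   where M_24 = det([1 -3 -3; -4 1 0; 4 -4 -1]) = -25
det = (-1)·(-2)·(-27) + (-1)·(3)·(-51) + (+1)·(-2)·(-25) = 149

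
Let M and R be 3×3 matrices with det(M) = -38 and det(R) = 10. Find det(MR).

|MR| = -380

det(MR) = det(M)·det(R) = (-38)·(10) = -380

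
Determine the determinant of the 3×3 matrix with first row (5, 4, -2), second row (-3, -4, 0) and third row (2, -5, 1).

The determinant is -54.

Expand along column 3:
  + (-2) · |-3 -4; 2 -5| = (-2)·(15 − (-8)) = -46
  + 1 · |5 4; -3 -4| = 1·(-20 − (-12)) = -8
Sum: (-46) + (-8) = -54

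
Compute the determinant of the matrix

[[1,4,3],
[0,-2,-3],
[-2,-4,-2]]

4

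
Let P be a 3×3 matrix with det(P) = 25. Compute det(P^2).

625

det(P^2) = (det P)^2 = (25)^2 = 625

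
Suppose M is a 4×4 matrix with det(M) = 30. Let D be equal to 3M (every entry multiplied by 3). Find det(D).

The determinant is 2430.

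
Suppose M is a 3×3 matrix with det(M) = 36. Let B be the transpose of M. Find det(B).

det(Mᵀ) = det(M).
det(B) = (1)·(36) = 36

36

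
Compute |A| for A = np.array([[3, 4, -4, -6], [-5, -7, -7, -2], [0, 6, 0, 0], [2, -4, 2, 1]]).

Expand along row 3 (it has 3 zeros):
  − (6) · M_32   where M_32 = det([3 -4 -6; -5 -7 -2; 2 2 1]) = -37
det = (-1)·(6)·(-37) = 222

222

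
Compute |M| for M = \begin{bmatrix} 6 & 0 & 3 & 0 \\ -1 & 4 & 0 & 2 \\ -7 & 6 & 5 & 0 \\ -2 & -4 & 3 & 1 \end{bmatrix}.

|M| = 882

Expand along row 1 (it has 2 zeros):
  + (6) · M_11   where M_11 = det([4 0 2; 6 5 0; -4 3 1]) = 96
  + (3) · M_13   where M_13 = det([-1 4 2; -7 6 0; -2 -4 1]) = 102
det = (+1)·(6)·(96) + (+1)·(3)·(102) = 882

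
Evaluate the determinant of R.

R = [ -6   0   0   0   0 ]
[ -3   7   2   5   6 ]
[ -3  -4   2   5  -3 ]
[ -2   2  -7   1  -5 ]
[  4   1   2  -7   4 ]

The determinant is 1896.

Expand along row 1 (it has 4 zeros):
  + (-6) · M_11   where M_11 = det([7 2 5 6; -4 2 5 -3; 2 -7 1 -5; 1 2 -7 4]) = -316
det = (+1)·(-6)·(-316) = 1896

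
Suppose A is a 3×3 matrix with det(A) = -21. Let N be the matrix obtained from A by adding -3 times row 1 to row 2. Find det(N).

Adding a multiple of one row to another leaves the determinant unchanged.
det(N) = (1)·(-21) = -21

-21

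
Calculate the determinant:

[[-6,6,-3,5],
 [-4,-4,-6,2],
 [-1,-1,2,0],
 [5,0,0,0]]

The determinant is 440.

Expand along row 4 (it has 3 zeros):
  − (5) · M_41   where M_41 = det([6 -3 5; -4 -6 2; -1 2 0]) = -88
det = (-1)·(5)·(-88) = 440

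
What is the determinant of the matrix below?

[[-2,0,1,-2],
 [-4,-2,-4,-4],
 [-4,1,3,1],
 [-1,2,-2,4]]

Expand along row 1 (it has 1 zero):
  + (-2) · M_11   where M_11 = det([-2 -4 -4; 1 3 1; 2 -2 4]) = 12
  + (1) · M_13   where M_13 = det([-4 -2 -4; -4 1 1; -1 2 4]) = -10
  − (-2) · M_14   where M_14 = det([-4 -2 -4; -4 1 3; -1 2 -2]) = 82
det = (+1)·(-2)·(12) + (+1)·(1)·(-10) + (-1)·(-2)·(82) = 130

130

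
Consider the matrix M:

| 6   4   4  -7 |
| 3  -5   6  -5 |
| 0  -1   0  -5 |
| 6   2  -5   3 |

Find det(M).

2289

Expand along row 3 (it has 2 zeros):
  − (-1) · M_32   where M_32 = det([6 4 -7; 3 6 -5; 6 -5 3]) = 159
  − (-5) · M_34   where M_34 = det([6 4 4; 3 -5 6; 6 2 -5]) = 426
det = (-1)·(-1)·(159) + (-1)·(-5)·(426) = 2289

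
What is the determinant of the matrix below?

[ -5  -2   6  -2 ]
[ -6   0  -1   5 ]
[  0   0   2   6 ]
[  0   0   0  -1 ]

The matrix is block upper-triangular with a 2×2 block and a 2×2 block on the diagonal, so its determinant equals the product of the determinants of the diagonal blocks.
det of the 2×2 block = -12
det of the 2×2 block = -2
det = (-12)·(-2) = 24

24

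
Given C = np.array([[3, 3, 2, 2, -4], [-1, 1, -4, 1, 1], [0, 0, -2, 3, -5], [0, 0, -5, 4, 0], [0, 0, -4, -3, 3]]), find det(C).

|C| = -804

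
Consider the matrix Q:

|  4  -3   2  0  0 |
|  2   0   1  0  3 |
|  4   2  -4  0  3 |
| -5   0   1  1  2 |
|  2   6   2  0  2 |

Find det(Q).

Expand along column 4 (it has 4 zeros):
  + (1) · M_44   where M_44 = det([4 -3 2 0; 2 0 1 3; 4 2 -4 3; 2 6 2 2]) = 510
det = (+1)·(1)·(510) = 510

510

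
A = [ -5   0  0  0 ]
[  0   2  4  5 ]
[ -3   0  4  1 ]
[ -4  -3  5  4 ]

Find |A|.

Expand along row 1 (it has 3 zeros):
  + (-5) · M_11   where M_11 = det([2 4 5; 0 4 1; -3 5 4]) = 70
det = (+1)·(-5)·(70) = -350

|A| = -350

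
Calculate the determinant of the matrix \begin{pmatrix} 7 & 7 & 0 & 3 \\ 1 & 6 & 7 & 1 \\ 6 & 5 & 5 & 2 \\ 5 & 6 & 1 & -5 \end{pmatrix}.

-1632

Expand along row 1 (it has 1 zero):
  + (7) · M_11   where M_11 = det([6 7 1; 5 5 2; 6 1 -5]) = 72
  − (7) · M_12   where M_12 = det([1 7 1; 6 5 2; 5 1 -5]) = 234
  − (3) · M_14   where M_14 = det([1 6 7; 6 5 5; 5 6 1]) = 166
det = (+1)·(7)·(72) + (-1)·(7)·(234) + (-1)·(3)·(166) = -1632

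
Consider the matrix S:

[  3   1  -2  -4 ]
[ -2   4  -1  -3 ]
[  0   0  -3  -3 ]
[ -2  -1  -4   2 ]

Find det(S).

Expand along row 3 (it has 2 zeros):
  + (-3) · M_33   where M_33 = det([3 1 -4; -2 4 -3; -2 -1 2]) = -15
  − (-3) · M_34   where M_34 = det([3 1 -2; -2 4 -1; -2 -1 -4]) = -77
det = (+1)·(-3)·(-15) + (-1)·(-3)·(-77) = -186

-186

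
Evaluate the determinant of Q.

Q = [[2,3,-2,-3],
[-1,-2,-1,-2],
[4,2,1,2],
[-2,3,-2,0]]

-63

Expand along row 4 (it has 1 zero):
  − (-2) · M_41   where M_41 = det([3 -2 -3; -2 -1 -2; 2 1 2]) = 0
  + (3) · M_42   where M_42 = det([2 -2 -3; -1 -1 -2; 4 1 2]) = 3
  − (-2) · M_43   where M_43 = det([2 3 -3; -1 -2 -2; 4 2 2]) = -36
det = (-1)·(-2)·(0) + (+1)·(3)·(3) + (-1)·(-2)·(-36) = -63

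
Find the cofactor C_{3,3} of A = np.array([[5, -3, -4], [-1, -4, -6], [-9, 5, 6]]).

The cofactor is -23.

Delete row 3 and column 3; the remaining 2×2 submatrix is [5 -3; -1 -4].
Its determinant is 5·(-4) − (-3)·(-1) = -23.
The cofactor carries sign (−1)^(3+3) = +1, so C_{3,3} = +(-23) = -23.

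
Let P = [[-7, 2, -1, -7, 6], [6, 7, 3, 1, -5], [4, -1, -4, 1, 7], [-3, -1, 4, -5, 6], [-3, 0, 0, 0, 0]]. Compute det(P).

Expand along row 5 (it has 4 zeros):
  + (-3) · M_51   where M_51 = det([2 -1 -7 6; 7 3 1 -5; -1 -4 1 7; -1 4 -5 6]) = 2219
det = (+1)·(-3)·(2219) = -6657

The determinant is -6657.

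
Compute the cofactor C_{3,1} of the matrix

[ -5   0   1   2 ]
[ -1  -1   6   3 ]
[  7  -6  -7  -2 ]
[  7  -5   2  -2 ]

Delete row 3 and column 1; the remaining 3×3 submatrix is [0 1 2; -1 6 3; -5 2 -2].
Its determinant is 39.
The cofactor carries sign (−1)^(3+1) = +1, so C_{3,1} = +(39) = 39.

The cofactor is 39.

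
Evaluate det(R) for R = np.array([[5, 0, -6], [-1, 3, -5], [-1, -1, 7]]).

Expand along row 1:
  + 5 · |3 -5; -1 7| = 5·(21 − 5) = 80
  + (-6) · |-1 3; -1 -1| = (-6)·(1 − (-3)) = -24
Sum: (80) + (-24) = 56

det(R) = 56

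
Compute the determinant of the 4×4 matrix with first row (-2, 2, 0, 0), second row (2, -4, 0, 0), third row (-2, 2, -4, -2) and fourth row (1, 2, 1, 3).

The determinant is -40.

The matrix is block lower-triangular with a 2×2 block and a 2×2 block on the diagonal, so its determinant equals the product of the determinants of the diagonal blocks.
det of the 2×2 block = 4
det of the 2×2 block = -10
det = (4)·(-10) = -40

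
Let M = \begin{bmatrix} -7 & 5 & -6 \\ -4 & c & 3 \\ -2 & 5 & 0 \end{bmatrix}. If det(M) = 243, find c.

Expanding along the column containing c, det(M) is linear in c: det(M) = (-12)·c + (195).
Set (-12)·c + (195) = 243  ⇒  (-12)·c = 48  ⇒  c = -4.

c = -4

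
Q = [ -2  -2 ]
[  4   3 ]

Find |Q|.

|Q| = 2

det(Q) = (-2)·3 − (-2)·4 = -6 − (-8) = 2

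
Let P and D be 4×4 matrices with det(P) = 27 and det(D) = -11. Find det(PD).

The determinant is -297.

det(PD) = det(P)·det(D) = (27)·(-11) = -297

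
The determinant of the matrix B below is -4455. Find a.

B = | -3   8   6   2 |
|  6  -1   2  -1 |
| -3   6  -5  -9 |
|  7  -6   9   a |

0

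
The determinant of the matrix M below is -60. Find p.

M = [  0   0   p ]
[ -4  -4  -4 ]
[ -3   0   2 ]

p = 5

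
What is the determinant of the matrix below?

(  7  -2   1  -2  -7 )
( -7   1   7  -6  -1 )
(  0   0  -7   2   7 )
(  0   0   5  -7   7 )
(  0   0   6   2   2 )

The matrix is block upper-triangular with a 2×2 block and a 3×3 block on the diagonal, so its determinant equals the product of the determinants of the diagonal blocks.
det of the 2×2 block = -7
det of the 3×3 block = 624
det = (-7)·(624) = -4368

-4368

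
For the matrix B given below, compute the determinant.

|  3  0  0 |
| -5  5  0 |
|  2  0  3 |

B is lower triangular, so det(B) is the product of the diagonal entries:
det = (3) · (5) · (3) = 45

45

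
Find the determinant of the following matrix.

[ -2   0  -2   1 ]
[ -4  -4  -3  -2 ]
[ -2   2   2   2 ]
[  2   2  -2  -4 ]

-208

Expand along row 1 (it has 1 zero):
  + (-2) · M_11   where M_11 = det([-4 -3 -2; 2 2 2; 2 -2 -4]) = -4
  + (-2) · M_13   where M_13 = det([-4 -4 -2; -2 2 2; 2 2 -4]) = 80
  − (1) · M_14   where M_14 = det([-4 -4 -3; -2 2 2; 2 2 -2]) = 56
det = (+1)·(-2)·(-4) + (+1)·(-2)·(80) + (-1)·(1)·(56) = -208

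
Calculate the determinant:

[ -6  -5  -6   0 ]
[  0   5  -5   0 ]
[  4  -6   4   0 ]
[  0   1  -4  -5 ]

The determinant is -1400.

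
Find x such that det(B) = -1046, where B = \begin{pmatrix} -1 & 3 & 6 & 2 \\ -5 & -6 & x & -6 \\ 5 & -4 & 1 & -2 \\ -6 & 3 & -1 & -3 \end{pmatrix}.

Expanding along the column containing x, det(B) is linear in x: det(B) = (-45)·x + (-1271).
Set (-45)·x + (-1271) = -1046  ⇒  (-45)·x = 225  ⇒  x = -5.

x = -5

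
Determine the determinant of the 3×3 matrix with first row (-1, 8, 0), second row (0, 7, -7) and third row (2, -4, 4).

Expand along row 1:
  + (-1) · |7 -7; -4 4| = (-1)·(28 − 28) = 0
  − 8 · |0 -7; 2 4| = −8·(0 − (-14)) = -112
Sum: (0) + (-112) = -112

-112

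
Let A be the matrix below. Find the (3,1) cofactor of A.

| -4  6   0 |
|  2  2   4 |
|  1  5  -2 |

Delete row 3 and column 1; the remaining 2×2 submatrix is [6 0; 2 4].
Its determinant is 6·4 − 0·2 = 24.
The cofactor carries sign (−1)^(3+1) = +1, so C_{3,1} = +(24) = 24.

24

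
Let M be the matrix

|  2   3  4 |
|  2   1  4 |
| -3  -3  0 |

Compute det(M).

Expand along row 3:
  + (-3) · |3 4; 1 4| = (-3)·(12 − 4) = -24
  − (-3) · |2 4; 2 4| = −(-3)·(8 − 8) = 0
Sum: (-24) + (0) = -24

-24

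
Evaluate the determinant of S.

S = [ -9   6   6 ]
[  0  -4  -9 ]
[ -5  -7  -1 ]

Expand along row 2:
  + (-4) · |-9 6; -5 -1| = (-4)·(9 − (-30)) = -156
  − (-9) · |-9 6; -5 -7| = −(-9)·(63 − (-30)) = 837
Sum: (-156) + (837) = 681

The determinant is 681.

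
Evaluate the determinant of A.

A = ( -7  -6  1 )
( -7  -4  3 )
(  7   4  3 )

Expand along row 1:
  + (-7) · |-4 3; 4 3| = (-7)·(-12 − 12) = 168
  − (-6) · |-7 3; 7 3| = −(-6)·(-21 − 21) = -252
  + 1 · |-7 -4; 7 4| = 1·(-28 − (-28)) = 0
Sum: (168) + (-252) + (0) = -84

-84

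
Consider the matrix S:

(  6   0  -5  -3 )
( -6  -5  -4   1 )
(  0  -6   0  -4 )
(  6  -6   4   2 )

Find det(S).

Expand along row 3 (it has 2 zeros):
  − (-6) · M_32   where M_32 = det([6 -5 -3; -6 -4 1; 6 4 2]) = -162
  − (-4) · M_34   where M_34 = det([6 0 -5; -6 -5 -4; 6 -6 4]) = -594
det = (-1)·(-6)·(-162) + (-1)·(-4)·(-594) = -3348

-3348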